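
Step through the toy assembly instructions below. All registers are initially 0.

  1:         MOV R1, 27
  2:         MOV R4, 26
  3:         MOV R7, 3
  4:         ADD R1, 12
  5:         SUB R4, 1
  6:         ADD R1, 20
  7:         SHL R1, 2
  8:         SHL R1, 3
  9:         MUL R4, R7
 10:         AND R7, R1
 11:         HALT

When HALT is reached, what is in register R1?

MOV R1, 27 → R1=27
MOV R4, 26 → R4=26
MOV R7, 3 → R7=3
ADD R1, 12 → R1=27+12=39
SUB R4, 1 → R4=26-1=25
ADD R1, 20 → R1=39+20=59
SHL R1, 2 → R1=59<<2=236
SHL R1, 3 → R1=236<<3=1888
MUL R4, R7 → R4=25*3=75
AND R7, R1 → R7=3&1888=0
halt.

1888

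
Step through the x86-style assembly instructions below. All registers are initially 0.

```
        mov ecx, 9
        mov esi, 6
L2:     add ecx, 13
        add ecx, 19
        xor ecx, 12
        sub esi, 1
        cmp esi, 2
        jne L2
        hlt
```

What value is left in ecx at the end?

ecx=9
esi=6
ecx=9+13=22
ecx=22+19=41
ecx=41^12=37
esi=6-1=5
cmp esi, 2  (cmp 5,2)
jne L2: taken
ecx=37+13=50
ecx=50+19=69
ecx=69^12=73
esi=5-1=4
cmp esi, 2  (cmp 4,2)
jne L2: taken
ecx=73+13=86
ecx=86+19=105
ecx=105^12=101
esi=4-1=3
cmp esi, 2  (cmp 3,2)
jne L2: taken
ecx=101+13=114
ecx=114+19=133
ecx=133^12=137
esi=3-1=2
cmp esi, 2  (cmp 2,2)
jne L2: not taken
halt.

137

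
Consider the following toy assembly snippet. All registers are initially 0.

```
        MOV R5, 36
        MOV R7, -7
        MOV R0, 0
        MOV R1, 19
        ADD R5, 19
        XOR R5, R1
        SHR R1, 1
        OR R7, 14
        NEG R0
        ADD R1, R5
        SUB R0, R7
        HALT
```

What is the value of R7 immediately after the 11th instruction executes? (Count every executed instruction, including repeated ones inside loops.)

R5=36
R7=-7
R0=0
R1=19
R5=36+19=55
R5=55^19=36
R1=19>>1=9
R7=(-7)|14=-1
R0=-(0)=0
R1=9+36=45
R0=0-(-1)=1
After step 11: R7 = -1.

-1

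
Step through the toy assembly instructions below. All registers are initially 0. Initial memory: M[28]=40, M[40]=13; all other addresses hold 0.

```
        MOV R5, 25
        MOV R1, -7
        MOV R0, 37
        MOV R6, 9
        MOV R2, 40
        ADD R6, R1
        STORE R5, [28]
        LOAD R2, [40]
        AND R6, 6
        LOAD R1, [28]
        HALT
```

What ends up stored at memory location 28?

25

MOV R5, 25 → R5=25
MOV R1, -7 → R1=-7
MOV R0, 37 → R0=37
MOV R6, 9 → R6=9
MOV R2, 40 → R2=40
ADD R6, R1 → R6=9+(-7)=2
STORE R5, [28] → M[28]=25
LOAD R2, [40] → R2=M[40]=13
AND R6, 6 → R6=2&6=2
LOAD R1, [28] → R1=M[28]=25
halt.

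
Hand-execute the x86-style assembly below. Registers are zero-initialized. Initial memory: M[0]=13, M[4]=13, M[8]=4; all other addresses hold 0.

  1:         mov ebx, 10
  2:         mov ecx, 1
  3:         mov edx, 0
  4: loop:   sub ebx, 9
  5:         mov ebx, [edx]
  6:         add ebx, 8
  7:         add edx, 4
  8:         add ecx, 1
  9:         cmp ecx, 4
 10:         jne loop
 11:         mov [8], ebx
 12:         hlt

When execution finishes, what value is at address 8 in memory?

12

after mov ebx, 10: ebx=10
after mov ecx, 1: ecx=1
after mov edx, 0: edx=0
after sub ebx, 9: ebx=10-9=1
after mov ebx, [edx]: ebx=M[0]=13
after add ebx, 8: ebx=13+8=21
after add edx, 4: edx=0+4=4
after add ecx, 1: ecx=1+1=2
cmp ecx, 4  (cmp 2,4)
jne loop: taken
after sub ebx, 9: ebx=21-9=12
after mov ebx, [edx]: ebx=M[4]=13
after add ebx, 8: ebx=13+8=21
after add edx, 4: edx=4+4=8
after add ecx, 1: ecx=2+1=3
cmp ecx, 4  (cmp 3,4)
jne loop: taken
after sub ebx, 9: ebx=21-9=12
after mov ebx, [edx]: ebx=M[8]=4
after add ebx, 8: ebx=4+8=12
after add edx, 4: edx=8+4=12
after add ecx, 1: ecx=3+1=4
cmp ecx, 4  (cmp 4,4)
jne loop: not taken
mov [8], ebx → M[8]=12
halt.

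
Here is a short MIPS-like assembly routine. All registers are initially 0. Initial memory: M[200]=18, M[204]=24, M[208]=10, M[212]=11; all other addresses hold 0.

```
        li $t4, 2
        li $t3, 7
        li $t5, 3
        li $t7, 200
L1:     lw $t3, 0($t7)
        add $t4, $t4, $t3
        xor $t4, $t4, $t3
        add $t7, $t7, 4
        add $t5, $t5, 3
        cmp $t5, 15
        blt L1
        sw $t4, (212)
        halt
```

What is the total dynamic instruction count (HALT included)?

34

li $t4, 2 → $t4=2
li $t3, 7 → $t3=7
li $t5, 3 → $t5=3
li $t7, 200 → $t7=200
lw $t3, 0($t7) → $t3=M[200]=18
add $t4, $t4, $t3 → $t4=2+18=20
xor $t4, $t4, $t3 → $t4=20^18=6
add $t7, $t7, 4 → $t7=200+4=204
add $t5, $t5, 3 → $t5=3+3=6
cmp $t5, 15  (cmp 6,15)
blt L1: taken
lw $t3, 0($t7) → $t3=M[204]=24
add $t4, $t4, $t3 → $t4=6+24=30
xor $t4, $t4, $t3 → $t4=30^24=6
add $t7, $t7, 4 → $t7=204+4=208
add $t5, $t5, 3 → $t5=6+3=9
cmp $t5, 15  (cmp 9,15)
blt L1: taken
lw $t3, 0($t7) → $t3=M[208]=10
add $t4, $t4, $t3 → $t4=6+10=16
xor $t4, $t4, $t3 → $t4=16^10=26
add $t7, $t7, 4 → $t7=208+4=212
add $t5, $t5, 3 → $t5=9+3=12
cmp $t5, 15  (cmp 12,15)
blt L1: taken
lw $t3, 0($t7) → $t3=M[212]=11
add $t4, $t4, $t3 → $t4=26+11=37
xor $t4, $t4, $t3 → $t4=37^11=46
add $t7, $t7, 4 → $t7=212+4=216
add $t5, $t5, 3 → $t5=12+3=15
cmp $t5, 15  (cmp 15,15)
blt L1: not taken
sw $t4, (212) → M[212]=46
halt.
Total executed instructions: 34.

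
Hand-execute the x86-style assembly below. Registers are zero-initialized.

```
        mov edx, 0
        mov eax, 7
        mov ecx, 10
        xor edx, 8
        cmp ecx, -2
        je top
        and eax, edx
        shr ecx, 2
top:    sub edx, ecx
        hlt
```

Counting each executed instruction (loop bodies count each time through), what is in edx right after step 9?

6

after mov edx, 0: edx=0
after mov eax, 7: eax=7
after mov ecx, 10: ecx=10
after xor edx, 8: edx=0^8=8
cmp ecx, -2  (cmp 10,-2)
je top: not taken
after and eax, edx: eax=7&8=0
after shr ecx, 2: ecx=10>>2=2
after sub edx, ecx: edx=8-2=6
After step 9: edx = 6.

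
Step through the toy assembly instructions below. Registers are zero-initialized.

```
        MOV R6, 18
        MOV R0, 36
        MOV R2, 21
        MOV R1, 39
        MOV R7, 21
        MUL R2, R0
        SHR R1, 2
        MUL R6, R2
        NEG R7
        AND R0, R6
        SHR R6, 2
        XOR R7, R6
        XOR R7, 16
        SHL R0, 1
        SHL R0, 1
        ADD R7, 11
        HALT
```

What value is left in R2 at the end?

756

after MOV R6, 18: R6=18
after MOV R0, 36: R0=36
after MOV R2, 21: R2=21
after MOV R1, 39: R1=39
after MOV R7, 21: R7=21
after MUL R2, R0: R2=21*36=756
after SHR R1, 2: R1=39>>2=9
after MUL R6, R2: R6=18*756=13608
after NEG R7: R7=-(21)=-21
after AND R0, R6: R0=36&13608=32
after SHR R6, 2: R6=13608>>2=3402
after XOR R7, R6: R7=(-21)^3402=-3423
after XOR R7, 16: R7=(-3423)^16=-3407
after SHL R0, 1: R0=32<<1=64
after SHL R0, 1: R0=64<<1=128
after ADD R7, 11: R7=(-3407)+11=-3396
halt.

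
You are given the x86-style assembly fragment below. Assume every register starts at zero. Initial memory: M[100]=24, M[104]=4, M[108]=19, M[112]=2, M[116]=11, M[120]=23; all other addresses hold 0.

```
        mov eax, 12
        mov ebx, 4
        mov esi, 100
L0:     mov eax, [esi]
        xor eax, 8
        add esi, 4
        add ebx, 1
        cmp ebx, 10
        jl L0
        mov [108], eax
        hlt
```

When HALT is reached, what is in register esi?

124

after mov eax, 12: eax=12
after mov ebx, 4: ebx=4
after mov esi, 100: esi=100
after mov eax, [esi]: eax=M[100]=24
after xor eax, 8: eax=24^8=16
after add esi, 4: esi=100+4=104
after add ebx, 1: ebx=4+1=5
cmp ebx, 10  (cmp 5,10)
jl L0: taken
after mov eax, [esi]: eax=M[104]=4
after xor eax, 8: eax=4^8=12
after add esi, 4: esi=104+4=108
after add ebx, 1: ebx=5+1=6
cmp ebx, 10  (cmp 6,10)
jl L0: taken
after mov eax, [esi]: eax=M[108]=19
after xor eax, 8: eax=19^8=27
after add esi, 4: esi=108+4=112
after add ebx, 1: ebx=6+1=7
cmp ebx, 10  (cmp 7,10)
jl L0: taken
after mov eax, [esi]: eax=M[112]=2
after xor eax, 8: eax=2^8=10
after add esi, 4: esi=112+4=116
after add ebx, 1: ebx=7+1=8
cmp ebx, 10  (cmp 8,10)
jl L0: taken
after mov eax, [esi]: eax=M[116]=11
after xor eax, 8: eax=11^8=3
after add esi, 4: esi=116+4=120
after add ebx, 1: ebx=8+1=9
cmp ebx, 10  (cmp 9,10)
jl L0: taken
after mov eax, [esi]: eax=M[120]=23
after xor eax, 8: eax=23^8=31
after add esi, 4: esi=120+4=124
after add ebx, 1: ebx=9+1=10
cmp ebx, 10  (cmp 10,10)
jl L0: not taken
mov [108], eax → M[108]=31
halt.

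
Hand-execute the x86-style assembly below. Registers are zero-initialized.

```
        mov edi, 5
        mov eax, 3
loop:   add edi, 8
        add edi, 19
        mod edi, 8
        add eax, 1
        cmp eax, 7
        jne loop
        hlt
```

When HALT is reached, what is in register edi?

mov edi, 5 → edi=5
mov eax, 3 → eax=3
add edi, 8 → edi=5+8=13
add edi, 19 → edi=13+19=32
mod edi, 8 → edi=32%8=0
add eax, 1 → eax=3+1=4
cmp eax, 7  (cmp 4,7)
jne loop: taken
add edi, 8 → edi=0+8=8
add edi, 19 → edi=8+19=27
mod edi, 8 → edi=27%8=3
add eax, 1 → eax=4+1=5
cmp eax, 7  (cmp 5,7)
jne loop: taken
add edi, 8 → edi=3+8=11
add edi, 19 → edi=11+19=30
mod edi, 8 → edi=30%8=6
add eax, 1 → eax=5+1=6
cmp eax, 7  (cmp 6,7)
jne loop: taken
add edi, 8 → edi=6+8=14
add edi, 19 → edi=14+19=33
mod edi, 8 → edi=33%8=1
add eax, 1 → eax=6+1=7
cmp eax, 7  (cmp 7,7)
jne loop: not taken
halt.

1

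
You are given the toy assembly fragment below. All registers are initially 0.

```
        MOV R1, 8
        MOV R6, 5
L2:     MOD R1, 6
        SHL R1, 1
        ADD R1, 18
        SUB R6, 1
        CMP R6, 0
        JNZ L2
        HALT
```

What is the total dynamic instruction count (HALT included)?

after MOV R1, 8: R1=8
after MOV R6, 5: R6=5
after MOD R1, 6: R1=8%6=2
after SHL R1, 1: R1=2<<1=4
after ADD R1, 18: R1=4+18=22
after SUB R6, 1: R6=5-1=4
CMP R6, 0  (cmp 4,0)
JNZ L2: taken
after MOD R1, 6: R1=22%6=4
after SHL R1, 1: R1=4<<1=8
after ADD R1, 18: R1=8+18=26
after SUB R6, 1: R6=4-1=3
CMP R6, 0  (cmp 3,0)
JNZ L2: taken
after MOD R1, 6: R1=26%6=2
after SHL R1, 1: R1=2<<1=4
after ADD R1, 18: R1=4+18=22
after SUB R6, 1: R6=3-1=2
CMP R6, 0  (cmp 2,0)
JNZ L2: taken
after MOD R1, 6: R1=22%6=4
after SHL R1, 1: R1=4<<1=8
after ADD R1, 18: R1=8+18=26
after SUB R6, 1: R6=2-1=1
CMP R6, 0  (cmp 1,0)
JNZ L2: taken
after MOD R1, 6: R1=26%6=2
after SHL R1, 1: R1=2<<1=4
after ADD R1, 18: R1=4+18=22
after SUB R6, 1: R6=1-1=0
CMP R6, 0  (cmp 0,0)
JNZ L2: not taken
halt.
Total executed instructions: 33.

33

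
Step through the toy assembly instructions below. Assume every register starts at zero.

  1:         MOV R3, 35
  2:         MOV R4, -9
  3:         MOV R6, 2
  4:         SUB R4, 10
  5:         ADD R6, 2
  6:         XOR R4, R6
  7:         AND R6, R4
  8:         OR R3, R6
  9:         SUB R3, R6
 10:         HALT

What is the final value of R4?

MOV R3, 35 → R3=35
MOV R4, -9 → R4=-9
MOV R6, 2 → R6=2
SUB R4, 10 → R4=(-9)-10=-19
ADD R6, 2 → R6=2+2=4
XOR R4, R6 → R4=(-19)^4=-23
AND R6, R4 → R6=4&(-23)=0
OR R3, R6 → R3=35|0=35
SUB R3, R6 → R3=35-0=35
halt.

-23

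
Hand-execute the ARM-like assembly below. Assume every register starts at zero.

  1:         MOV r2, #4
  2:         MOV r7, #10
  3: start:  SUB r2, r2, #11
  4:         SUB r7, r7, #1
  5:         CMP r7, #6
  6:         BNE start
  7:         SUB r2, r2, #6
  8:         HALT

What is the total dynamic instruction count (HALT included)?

20

after MOV r2, #4: r2=4
after MOV r7, #10: r7=10
after SUB r2, r2, #11: r2=4-11=-7
after SUB r7, r7, #1: r7=10-1=9
CMP r7, #6  (cmp 9,6)
BNE start: taken
after SUB r2, r2, #11: r2=(-7)-11=-18
after SUB r7, r7, #1: r7=9-1=8
CMP r7, #6  (cmp 8,6)
BNE start: taken
after SUB r2, r2, #11: r2=(-18)-11=-29
after SUB r7, r7, #1: r7=8-1=7
CMP r7, #6  (cmp 7,6)
BNE start: taken
after SUB r2, r2, #11: r2=(-29)-11=-40
after SUB r7, r7, #1: r7=7-1=6
CMP r7, #6  (cmp 6,6)
BNE start: not taken
after SUB r2, r2, #6: r2=(-40)-6=-46
halt.
Total executed instructions: 20.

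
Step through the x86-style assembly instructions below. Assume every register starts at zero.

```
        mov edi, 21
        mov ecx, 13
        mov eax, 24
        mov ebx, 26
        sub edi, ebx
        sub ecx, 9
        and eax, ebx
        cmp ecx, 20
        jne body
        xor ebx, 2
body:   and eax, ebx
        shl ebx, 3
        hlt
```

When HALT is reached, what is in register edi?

mov edi, 21 → edi=21
mov ecx, 13 → ecx=13
mov eax, 24 → eax=24
mov ebx, 26 → ebx=26
sub edi, ebx → edi=21-26=-5
sub ecx, 9 → ecx=13-9=4
and eax, ebx → eax=24&26=24
cmp ecx, 20  (cmp 4,20)
jne body: taken
and eax, ebx → eax=24&26=24
shl ebx, 3 → ebx=26<<3=208
halt.

-5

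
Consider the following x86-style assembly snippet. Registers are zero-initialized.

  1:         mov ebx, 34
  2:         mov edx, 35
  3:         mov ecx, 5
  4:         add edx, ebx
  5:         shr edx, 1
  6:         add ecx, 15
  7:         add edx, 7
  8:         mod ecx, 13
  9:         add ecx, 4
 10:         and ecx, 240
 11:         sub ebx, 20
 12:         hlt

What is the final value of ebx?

after mov ebx, 34: ebx=34
after mov edx, 35: edx=35
after mov ecx, 5: ecx=5
after add edx, ebx: edx=35+34=69
after shr edx, 1: edx=69>>1=34
after add ecx, 15: ecx=5+15=20
after add edx, 7: edx=34+7=41
after mod ecx, 13: ecx=20%13=7
after add ecx, 4: ecx=7+4=11
after and ecx, 240: ecx=11&240=0
after sub ebx, 20: ebx=34-20=14
halt.

14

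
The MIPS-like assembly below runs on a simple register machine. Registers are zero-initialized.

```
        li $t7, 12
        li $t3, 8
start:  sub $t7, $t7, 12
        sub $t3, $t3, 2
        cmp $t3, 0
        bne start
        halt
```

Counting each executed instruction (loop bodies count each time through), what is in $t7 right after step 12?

li $t7, 12 → $t7=12
li $t3, 8 → $t3=8
sub $t7, $t7, 12 → $t7=12-12=0
sub $t3, $t3, 2 → $t3=8-2=6
cmp $t3, 0  (cmp 6,0)
bne start: taken
sub $t7, $t7, 12 → $t7=0-12=-12
sub $t3, $t3, 2 → $t3=6-2=4
cmp $t3, 0  (cmp 4,0)
bne start: taken
sub $t7, $t7, 12 → $t7=(-12)-12=-24
sub $t3, $t3, 2 → $t3=4-2=2
After step 12: $t7 = -24.

-24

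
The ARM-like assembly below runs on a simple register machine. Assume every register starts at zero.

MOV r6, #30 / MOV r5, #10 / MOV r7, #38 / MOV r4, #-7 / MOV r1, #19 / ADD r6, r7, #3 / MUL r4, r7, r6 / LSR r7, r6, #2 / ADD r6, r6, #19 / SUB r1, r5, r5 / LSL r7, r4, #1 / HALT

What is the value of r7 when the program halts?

3116

MOV r6, #30 → r6=30
MOV r5, #10 → r5=10
MOV r7, #38 → r7=38
MOV r4, #-7 → r4=-7
MOV r1, #19 → r1=19
ADD r6, r7, #3 → r6=38+3=41
MUL r4, r7, r6 → r4=38*41=1558
LSR r7, r6, #2 → r7=41>>2=10
ADD r6, r6, #19 → r6=41+19=60
SUB r1, r5, r5 → r1=10-10=0
LSL r7, r4, #1 → r7=1558<<1=3116
halt.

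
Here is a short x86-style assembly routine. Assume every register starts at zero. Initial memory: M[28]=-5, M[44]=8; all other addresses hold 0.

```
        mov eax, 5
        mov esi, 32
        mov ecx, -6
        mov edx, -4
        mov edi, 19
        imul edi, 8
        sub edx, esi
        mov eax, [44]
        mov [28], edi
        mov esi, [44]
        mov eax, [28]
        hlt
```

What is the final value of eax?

152

after mov eax, 5: eax=5
after mov esi, 32: esi=32
after mov ecx, -6: ecx=-6
after mov edx, -4: edx=-4
after mov edi, 19: edi=19
after imul edi, 8: edi=19*8=152
after sub edx, esi: edx=(-4)-32=-36
after mov eax, [44]: eax=M[44]=8
mov [28], edi → M[28]=152
after mov esi, [44]: esi=M[44]=8
after mov eax, [28]: eax=M[28]=152
halt.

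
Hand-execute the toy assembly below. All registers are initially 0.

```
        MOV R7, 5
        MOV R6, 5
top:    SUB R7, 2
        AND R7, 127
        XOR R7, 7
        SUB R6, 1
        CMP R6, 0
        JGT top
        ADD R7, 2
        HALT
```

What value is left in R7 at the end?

R7=5
R6=5
R7=5-2=3
R7=3&127=3
R7=3^7=4
R6=5-1=4
CMP R6, 0  (cmp 4,0)
JGT top: taken
R7=4-2=2
R7=2&127=2
R7=2^7=5
R6=4-1=3
CMP R6, 0  (cmp 3,0)
JGT top: taken
R7=5-2=3
R7=3&127=3
R7=3^7=4
R6=3-1=2
CMP R6, 0  (cmp 2,0)
JGT top: taken
R7=4-2=2
R7=2&127=2
R7=2^7=5
R6=2-1=1
CMP R6, 0  (cmp 1,0)
JGT top: taken
R7=5-2=3
R7=3&127=3
R7=3^7=4
R6=1-1=0
CMP R6, 0  (cmp 0,0)
JGT top: not taken
R7=4+2=6
halt.

6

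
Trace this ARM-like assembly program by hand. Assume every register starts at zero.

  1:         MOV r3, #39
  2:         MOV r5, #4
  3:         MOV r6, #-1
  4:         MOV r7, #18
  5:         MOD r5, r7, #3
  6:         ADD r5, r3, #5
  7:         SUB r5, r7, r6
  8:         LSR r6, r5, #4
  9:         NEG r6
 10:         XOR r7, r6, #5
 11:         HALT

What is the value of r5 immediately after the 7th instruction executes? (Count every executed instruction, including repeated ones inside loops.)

19

r3=39
r5=4
r6=-1
r7=18
r5=18%3=0
r5=39+5=44
r5=18-(-1)=19
After step 7: r5 = 19.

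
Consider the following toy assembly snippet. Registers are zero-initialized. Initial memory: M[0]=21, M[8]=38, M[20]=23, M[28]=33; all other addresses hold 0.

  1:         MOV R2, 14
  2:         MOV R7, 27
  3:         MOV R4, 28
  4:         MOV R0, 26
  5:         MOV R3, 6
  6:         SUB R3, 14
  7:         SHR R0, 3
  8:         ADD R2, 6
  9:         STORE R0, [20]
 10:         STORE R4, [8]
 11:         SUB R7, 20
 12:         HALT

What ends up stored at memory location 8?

after MOV R2, 14: R2=14
after MOV R7, 27: R7=27
after MOV R4, 28: R4=28
after MOV R0, 26: R0=26
after MOV R3, 6: R3=6
after SUB R3, 14: R3=6-14=-8
after SHR R0, 3: R0=26>>3=3
after ADD R2, 6: R2=14+6=20
STORE R0, [20] → M[20]=3
STORE R4, [8] → M[8]=28
after SUB R7, 20: R7=27-20=7
halt.

28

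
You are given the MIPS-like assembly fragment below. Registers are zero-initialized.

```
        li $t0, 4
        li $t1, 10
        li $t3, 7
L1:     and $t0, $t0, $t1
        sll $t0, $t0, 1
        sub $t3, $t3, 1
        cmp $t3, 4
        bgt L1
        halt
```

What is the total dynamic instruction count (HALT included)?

19

$t0=4
$t1=10
$t3=7
$t0=4&10=0
$t0=0<<1=0
$t3=7-1=6
cmp $t3, 4  (cmp 6,4)
bgt L1: taken
$t0=0&10=0
$t0=0<<1=0
$t3=6-1=5
cmp $t3, 4  (cmp 5,4)
bgt L1: taken
$t0=0&10=0
$t0=0<<1=0
$t3=5-1=4
cmp $t3, 4  (cmp 4,4)
bgt L1: not taken
halt.
Total executed instructions: 19.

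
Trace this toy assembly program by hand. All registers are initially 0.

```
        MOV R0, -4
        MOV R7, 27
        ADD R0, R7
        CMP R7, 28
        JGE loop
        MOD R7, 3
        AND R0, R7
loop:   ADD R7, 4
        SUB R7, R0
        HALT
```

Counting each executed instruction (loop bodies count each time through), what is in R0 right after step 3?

R0=-4
R7=27
R0=(-4)+27=23
After step 3: R0 = 23.

23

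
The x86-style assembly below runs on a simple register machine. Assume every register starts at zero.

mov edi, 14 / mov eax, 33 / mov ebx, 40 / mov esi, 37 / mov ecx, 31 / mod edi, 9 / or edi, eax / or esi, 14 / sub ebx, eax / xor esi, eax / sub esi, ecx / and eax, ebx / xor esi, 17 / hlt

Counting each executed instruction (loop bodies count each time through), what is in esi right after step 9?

47

after mov edi, 14: edi=14
after mov eax, 33: eax=33
after mov ebx, 40: ebx=40
after mov esi, 37: esi=37
after mov ecx, 31: ecx=31
after mod edi, 9: edi=14%9=5
after or edi, eax: edi=5|33=37
after or esi, 14: esi=37|14=47
after sub ebx, eax: ebx=40-33=7
After step 9: esi = 47.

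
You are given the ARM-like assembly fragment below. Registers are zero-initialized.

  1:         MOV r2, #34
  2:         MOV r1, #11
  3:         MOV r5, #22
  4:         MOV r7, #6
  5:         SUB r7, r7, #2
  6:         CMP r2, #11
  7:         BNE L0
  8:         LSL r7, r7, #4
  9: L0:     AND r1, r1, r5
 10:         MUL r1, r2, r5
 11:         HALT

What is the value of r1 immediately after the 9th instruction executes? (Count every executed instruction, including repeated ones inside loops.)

r2=34
r1=11
r5=22
r7=6
r7=6-2=4
CMP r2, #11  (cmp 34,11)
BNE L0: taken
r1=11&22=2
r1=34*22=748
After step 9: r1 = 748.

748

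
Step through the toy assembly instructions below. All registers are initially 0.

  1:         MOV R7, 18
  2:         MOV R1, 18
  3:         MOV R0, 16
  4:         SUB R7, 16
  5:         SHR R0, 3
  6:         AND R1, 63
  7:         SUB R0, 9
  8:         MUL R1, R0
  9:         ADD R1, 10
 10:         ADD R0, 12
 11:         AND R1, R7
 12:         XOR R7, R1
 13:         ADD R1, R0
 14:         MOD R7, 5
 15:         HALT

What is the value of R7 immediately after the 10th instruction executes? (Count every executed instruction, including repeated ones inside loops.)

R7=18
R1=18
R0=16
R7=18-16=2
R0=16>>3=2
R1=18&63=18
R0=2-9=-7
R1=18*(-7)=-126
R1=(-126)+10=-116
R0=(-7)+12=5
After step 10: R7 = 2.

2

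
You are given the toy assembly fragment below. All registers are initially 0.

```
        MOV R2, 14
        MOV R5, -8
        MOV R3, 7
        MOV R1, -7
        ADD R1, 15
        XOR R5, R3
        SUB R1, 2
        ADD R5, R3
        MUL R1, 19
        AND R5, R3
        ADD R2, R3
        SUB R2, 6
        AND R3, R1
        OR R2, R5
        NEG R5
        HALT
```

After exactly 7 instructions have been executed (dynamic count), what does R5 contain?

after MOV R2, 14: R2=14
after MOV R5, -8: R5=-8
after MOV R3, 7: R3=7
after MOV R1, -7: R1=-7
after ADD R1, 15: R1=(-7)+15=8
after XOR R5, R3: R5=(-8)^7=-1
after SUB R1, 2: R1=8-2=6
After step 7: R5 = -1.

-1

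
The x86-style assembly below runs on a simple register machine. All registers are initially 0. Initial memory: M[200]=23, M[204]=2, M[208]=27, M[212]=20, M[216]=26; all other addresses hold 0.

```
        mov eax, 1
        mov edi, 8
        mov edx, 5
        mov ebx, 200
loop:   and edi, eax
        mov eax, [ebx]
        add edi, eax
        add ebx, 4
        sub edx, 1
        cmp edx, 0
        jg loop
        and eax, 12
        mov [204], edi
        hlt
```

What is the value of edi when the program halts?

30

eax=1
edi=8
edx=5
ebx=200
edi=8&1=0
eax=M[200]=23
edi=0+23=23
ebx=200+4=204
edx=5-1=4
cmp edx, 0  (cmp 4,0)
jg loop: taken
edi=23&23=23
eax=M[204]=2
edi=23+2=25
ebx=204+4=208
edx=4-1=3
cmp edx, 0  (cmp 3,0)
jg loop: taken
edi=25&2=0
eax=M[208]=27
edi=0+27=27
ebx=208+4=212
edx=3-1=2
cmp edx, 0  (cmp 2,0)
jg loop: taken
edi=27&27=27
eax=M[212]=20
edi=27+20=47
ebx=212+4=216
edx=2-1=1
cmp edx, 0  (cmp 1,0)
jg loop: taken
edi=47&20=4
eax=M[216]=26
edi=4+26=30
ebx=216+4=220
edx=1-1=0
cmp edx, 0  (cmp 0,0)
jg loop: not taken
eax=26&12=8
mov [204], edi → M[204]=30
halt.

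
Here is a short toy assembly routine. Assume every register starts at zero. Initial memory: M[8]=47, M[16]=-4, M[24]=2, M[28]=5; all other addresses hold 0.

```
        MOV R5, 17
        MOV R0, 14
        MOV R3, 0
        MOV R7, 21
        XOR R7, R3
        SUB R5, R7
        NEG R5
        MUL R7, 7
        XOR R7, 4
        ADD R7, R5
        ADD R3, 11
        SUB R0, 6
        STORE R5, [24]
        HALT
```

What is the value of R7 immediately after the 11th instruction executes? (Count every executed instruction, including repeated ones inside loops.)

after MOV R5, 17: R5=17
after MOV R0, 14: R0=14
after MOV R3, 0: R3=0
after MOV R7, 21: R7=21
after XOR R7, R3: R7=21^0=21
after SUB R5, R7: R5=17-21=-4
after NEG R5: R5=-(-4)=4
after MUL R7, 7: R7=21*7=147
after XOR R7, 4: R7=147^4=151
after ADD R7, R5: R7=151+4=155
after ADD R3, 11: R3=0+11=11
After step 11: R7 = 155.

155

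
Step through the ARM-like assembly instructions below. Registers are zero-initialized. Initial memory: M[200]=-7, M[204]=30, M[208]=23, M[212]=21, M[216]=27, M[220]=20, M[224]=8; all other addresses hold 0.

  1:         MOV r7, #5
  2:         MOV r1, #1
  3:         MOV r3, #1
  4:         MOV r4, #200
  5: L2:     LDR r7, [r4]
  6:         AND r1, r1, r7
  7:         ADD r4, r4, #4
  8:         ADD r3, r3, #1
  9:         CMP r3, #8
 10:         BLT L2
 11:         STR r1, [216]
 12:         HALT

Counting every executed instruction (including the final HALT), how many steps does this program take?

48

MOV r7, #5 → r7=5
MOV r1, #1 → r1=1
MOV r3, #1 → r3=1
MOV r4, #200 → r4=200
LDR r7, [r4] → r7=M[200]=-7
AND r1, r1, r7 → r1=1&(-7)=1
ADD r4, r4, #4 → r4=200+4=204
ADD r3, r3, #1 → r3=1+1=2
CMP r3, #8  (cmp 2,8)
BLT L2: taken
LDR r7, [r4] → r7=M[204]=30
AND r1, r1, r7 → r1=1&30=0
ADD r4, r4, #4 → r4=204+4=208
ADD r3, r3, #1 → r3=2+1=3
CMP r3, #8  (cmp 3,8)
BLT L2: taken
LDR r7, [r4] → r7=M[208]=23
AND r1, r1, r7 → r1=0&23=0
ADD r4, r4, #4 → r4=208+4=212
ADD r3, r3, #1 → r3=3+1=4
CMP r3, #8  (cmp 4,8)
BLT L2: taken
LDR r7, [r4] → r7=M[212]=21
AND r1, r1, r7 → r1=0&21=0
ADD r4, r4, #4 → r4=212+4=216
ADD r3, r3, #1 → r3=4+1=5
CMP r3, #8  (cmp 5,8)
BLT L2: taken
LDR r7, [r4] → r7=M[216]=27
AND r1, r1, r7 → r1=0&27=0
ADD r4, r4, #4 → r4=216+4=220
ADD r3, r3, #1 → r3=5+1=6
CMP r3, #8  (cmp 6,8)
BLT L2: taken
LDR r7, [r4] → r7=M[220]=20
AND r1, r1, r7 → r1=0&20=0
ADD r4, r4, #4 → r4=220+4=224
ADD r3, r3, #1 → r3=6+1=7
CMP r3, #8  (cmp 7,8)
BLT L2: taken
LDR r7, [r4] → r7=M[224]=8
AND r1, r1, r7 → r1=0&8=0
ADD r4, r4, #4 → r4=224+4=228
ADD r3, r3, #1 → r3=7+1=8
CMP r3, #8  (cmp 8,8)
BLT L2: not taken
STR r1, [216] → M[216]=0
halt.
Total executed instructions: 48.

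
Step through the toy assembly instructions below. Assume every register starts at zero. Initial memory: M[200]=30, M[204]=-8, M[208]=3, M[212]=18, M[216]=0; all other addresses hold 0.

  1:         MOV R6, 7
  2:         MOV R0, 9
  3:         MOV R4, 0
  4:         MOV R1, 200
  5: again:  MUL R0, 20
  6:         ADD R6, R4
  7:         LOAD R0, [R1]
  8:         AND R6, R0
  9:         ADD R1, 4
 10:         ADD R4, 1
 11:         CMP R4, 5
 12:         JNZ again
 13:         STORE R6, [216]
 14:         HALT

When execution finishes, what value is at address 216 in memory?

after MOV R6, 7: R6=7
after MOV R0, 9: R0=9
after MOV R4, 0: R4=0
after MOV R1, 200: R1=200
after MUL R0, 20: R0=9*20=180
after ADD R6, R4: R6=7+0=7
after LOAD R0, [R1]: R0=M[200]=30
after AND R6, R0: R6=7&30=6
after ADD R1, 4: R1=200+4=204
after ADD R4, 1: R4=0+1=1
CMP R4, 5  (cmp 1,5)
JNZ again: taken
after MUL R0, 20: R0=30*20=600
after ADD R6, R4: R6=6+1=7
after LOAD R0, [R1]: R0=M[204]=-8
after AND R6, R0: R6=7&(-8)=0
after ADD R1, 4: R1=204+4=208
after ADD R4, 1: R4=1+1=2
CMP R4, 5  (cmp 2,5)
JNZ again: taken
after MUL R0, 20: R0=(-8)*20=-160
after ADD R6, R4: R6=0+2=2
after LOAD R0, [R1]: R0=M[208]=3
after AND R6, R0: R6=2&3=2
after ADD R1, 4: R1=208+4=212
after ADD R4, 1: R4=2+1=3
CMP R4, 5  (cmp 3,5)
JNZ again: taken
after MUL R0, 20: R0=3*20=60
after ADD R6, R4: R6=2+3=5
after LOAD R0, [R1]: R0=M[212]=18
after AND R6, R0: R6=5&18=0
after ADD R1, 4: R1=212+4=216
after ADD R4, 1: R4=3+1=4
CMP R4, 5  (cmp 4,5)
JNZ again: taken
after MUL R0, 20: R0=18*20=360
after ADD R6, R4: R6=0+4=4
after LOAD R0, [R1]: R0=M[216]=0
after AND R6, R0: R6=4&0=0
after ADD R1, 4: R1=216+4=220
after ADD R4, 1: R4=4+1=5
CMP R4, 5  (cmp 5,5)
JNZ again: not taken
STORE R6, [216] → M[216]=0
halt.

0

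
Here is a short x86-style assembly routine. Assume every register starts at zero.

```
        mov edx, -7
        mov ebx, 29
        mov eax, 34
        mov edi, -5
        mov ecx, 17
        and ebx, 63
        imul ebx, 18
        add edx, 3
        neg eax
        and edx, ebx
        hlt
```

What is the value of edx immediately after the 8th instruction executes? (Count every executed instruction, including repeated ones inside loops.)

-4

after mov edx, -7: edx=-7
after mov ebx, 29: ebx=29
after mov eax, 34: eax=34
after mov edi, -5: edi=-5
after mov ecx, 17: ecx=17
after and ebx, 63: ebx=29&63=29
after imul ebx, 18: ebx=29*18=522
after add edx, 3: edx=(-7)+3=-4
After step 8: edx = -4.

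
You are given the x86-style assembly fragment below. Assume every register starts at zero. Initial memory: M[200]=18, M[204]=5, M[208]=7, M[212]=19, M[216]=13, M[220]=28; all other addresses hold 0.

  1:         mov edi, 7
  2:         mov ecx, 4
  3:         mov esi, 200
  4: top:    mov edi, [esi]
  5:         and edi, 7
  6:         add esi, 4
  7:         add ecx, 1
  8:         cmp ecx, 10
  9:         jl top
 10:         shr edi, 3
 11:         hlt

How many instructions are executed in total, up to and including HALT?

41

after mov edi, 7: edi=7
after mov ecx, 4: ecx=4
after mov esi, 200: esi=200
after mov edi, [esi]: edi=M[200]=18
after and edi, 7: edi=18&7=2
after add esi, 4: esi=200+4=204
after add ecx, 1: ecx=4+1=5
cmp ecx, 10  (cmp 5,10)
jl top: taken
after mov edi, [esi]: edi=M[204]=5
after and edi, 7: edi=5&7=5
after add esi, 4: esi=204+4=208
after add ecx, 1: ecx=5+1=6
cmp ecx, 10  (cmp 6,10)
jl top: taken
after mov edi, [esi]: edi=M[208]=7
after and edi, 7: edi=7&7=7
after add esi, 4: esi=208+4=212
after add ecx, 1: ecx=6+1=7
cmp ecx, 10  (cmp 7,10)
jl top: taken
after mov edi, [esi]: edi=M[212]=19
after and edi, 7: edi=19&7=3
after add esi, 4: esi=212+4=216
after add ecx, 1: ecx=7+1=8
cmp ecx, 10  (cmp 8,10)
jl top: taken
after mov edi, [esi]: edi=M[216]=13
after and edi, 7: edi=13&7=5
after add esi, 4: esi=216+4=220
after add ecx, 1: ecx=8+1=9
cmp ecx, 10  (cmp 9,10)
jl top: taken
after mov edi, [esi]: edi=M[220]=28
after and edi, 7: edi=28&7=4
after add esi, 4: esi=220+4=224
after add ecx, 1: ecx=9+1=10
cmp ecx, 10  (cmp 10,10)
jl top: not taken
after shr edi, 3: edi=4>>3=0
halt.
Total executed instructions: 41.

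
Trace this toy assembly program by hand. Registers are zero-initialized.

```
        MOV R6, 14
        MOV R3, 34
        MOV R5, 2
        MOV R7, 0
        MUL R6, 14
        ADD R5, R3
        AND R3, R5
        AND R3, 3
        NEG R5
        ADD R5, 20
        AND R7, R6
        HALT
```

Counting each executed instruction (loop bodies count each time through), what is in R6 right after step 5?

196

R6=14
R3=34
R5=2
R7=0
R6=14*14=196
After step 5: R6 = 196.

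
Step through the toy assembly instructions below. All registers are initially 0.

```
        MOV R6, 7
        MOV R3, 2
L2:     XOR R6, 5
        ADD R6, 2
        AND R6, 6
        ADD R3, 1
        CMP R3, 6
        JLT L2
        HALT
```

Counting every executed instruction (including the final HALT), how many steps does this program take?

27

after MOV R6, 7: R6=7
after MOV R3, 2: R3=2
after XOR R6, 5: R6=7^5=2
after ADD R6, 2: R6=2+2=4
after AND R6, 6: R6=4&6=4
after ADD R3, 1: R3=2+1=3
CMP R3, 6  (cmp 3,6)
JLT L2: taken
after XOR R6, 5: R6=4^5=1
after ADD R6, 2: R6=1+2=3
after AND R6, 6: R6=3&6=2
after ADD R3, 1: R3=3+1=4
CMP R3, 6  (cmp 4,6)
JLT L2: taken
after XOR R6, 5: R6=2^5=7
after ADD R6, 2: R6=7+2=9
after AND R6, 6: R6=9&6=0
after ADD R3, 1: R3=4+1=5
CMP R3, 6  (cmp 5,6)
JLT L2: taken
after XOR R6, 5: R6=0^5=5
after ADD R6, 2: R6=5+2=7
after AND R6, 6: R6=7&6=6
after ADD R3, 1: R3=5+1=6
CMP R3, 6  (cmp 6,6)
JLT L2: not taken
halt.
Total executed instructions: 27.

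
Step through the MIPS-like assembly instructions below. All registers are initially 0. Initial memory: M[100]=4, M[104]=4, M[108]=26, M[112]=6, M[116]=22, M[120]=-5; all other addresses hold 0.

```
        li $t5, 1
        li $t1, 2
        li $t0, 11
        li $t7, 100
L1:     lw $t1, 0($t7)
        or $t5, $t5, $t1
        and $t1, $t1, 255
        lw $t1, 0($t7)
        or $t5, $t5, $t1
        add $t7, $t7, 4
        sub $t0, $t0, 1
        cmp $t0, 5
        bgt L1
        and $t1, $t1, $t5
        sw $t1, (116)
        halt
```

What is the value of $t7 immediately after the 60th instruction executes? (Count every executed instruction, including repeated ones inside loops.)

124

li $t5, 1 → $t5=1
li $t1, 2 → $t1=2
li $t0, 11 → $t0=11
li $t7, 100 → $t7=100
lw $t1, 0($t7) → $t1=M[100]=4
or $t5, $t5, $t1 → $t5=1|4=5
and $t1, $t1, 255 → $t1=4&255=4
lw $t1, 0($t7) → $t1=M[100]=4
or $t5, $t5, $t1 → $t5=5|4=5
add $t7, $t7, 4 → $t7=100+4=104
sub $t0, $t0, 1 → $t0=11-1=10
cmp $t0, 5  (cmp 10,5)
bgt L1: taken
lw $t1, 0($t7) → $t1=M[104]=4
or $t5, $t5, $t1 → $t5=5|4=5
and $t1, $t1, 255 → $t1=4&255=4
lw $t1, 0($t7) → $t1=M[104]=4
or $t5, $t5, $t1 → $t5=5|4=5
add $t7, $t7, 4 → $t7=104+4=108
sub $t0, $t0, 1 → $t0=10-1=9
cmp $t0, 5  (cmp 9,5)
bgt L1: taken
lw $t1, 0($t7) → $t1=M[108]=26
or $t5, $t5, $t1 → $t5=5|26=31
and $t1, $t1, 255 → $t1=26&255=26
lw $t1, 0($t7) → $t1=M[108]=26
or $t5, $t5, $t1 → $t5=31|26=31
add $t7, $t7, 4 → $t7=108+4=112
sub $t0, $t0, 1 → $t0=9-1=8
cmp $t0, 5  (cmp 8,5)
bgt L1: taken
lw $t1, 0($t7) → $t1=M[112]=6
or $t5, $t5, $t1 → $t5=31|6=31
and $t1, $t1, 255 → $t1=6&255=6
lw $t1, 0($t7) → $t1=M[112]=6
or $t5, $t5, $t1 → $t5=31|6=31
add $t7, $t7, 4 → $t7=112+4=116
sub $t0, $t0, 1 → $t0=8-1=7
cmp $t0, 5  (cmp 7,5)
bgt L1: taken
lw $t1, 0($t7) → $t1=M[116]=22
or $t5, $t5, $t1 → $t5=31|22=31
and $t1, $t1, 255 → $t1=22&255=22
lw $t1, 0($t7) → $t1=M[116]=22
or $t5, $t5, $t1 → $t5=31|22=31
add $t7, $t7, 4 → $t7=116+4=120
sub $t0, $t0, 1 → $t0=7-1=6
cmp $t0, 5  (cmp 6,5)
bgt L1: taken
lw $t1, 0($t7) → $t1=M[120]=-5
or $t5, $t5, $t1 → $t5=31|(-5)=-1
and $t1, $t1, 255 → $t1=(-5)&255=251
lw $t1, 0($t7) → $t1=M[120]=-5
or $t5, $t5, $t1 → $t5=(-1)|(-5)=-1
add $t7, $t7, 4 → $t7=120+4=124
sub $t0, $t0, 1 → $t0=6-1=5
cmp $t0, 5  (cmp 5,5)
bgt L1: not taken
and $t1, $t1, $t5 → $t1=(-5)&(-1)=-5
sw $t1, (116) → M[116]=-5
After step 60: $t7 = 124.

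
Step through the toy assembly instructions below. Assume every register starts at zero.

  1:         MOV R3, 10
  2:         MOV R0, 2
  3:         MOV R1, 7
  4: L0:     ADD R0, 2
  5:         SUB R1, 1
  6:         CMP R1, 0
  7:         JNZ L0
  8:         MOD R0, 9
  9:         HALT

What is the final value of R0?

7

R3=10
R0=2
R1=7
R0=2+2=4
R1=7-1=6
CMP R1, 0  (cmp 6,0)
JNZ L0: taken
R0=4+2=6
R1=6-1=5
CMP R1, 0  (cmp 5,0)
JNZ L0: taken
R0=6+2=8
R1=5-1=4
CMP R1, 0  (cmp 4,0)
JNZ L0: taken
R0=8+2=10
R1=4-1=3
CMP R1, 0  (cmp 3,0)
JNZ L0: taken
R0=10+2=12
R1=3-1=2
CMP R1, 0  (cmp 2,0)
JNZ L0: taken
R0=12+2=14
R1=2-1=1
CMP R1, 0  (cmp 1,0)
JNZ L0: taken
R0=14+2=16
R1=1-1=0
CMP R1, 0  (cmp 0,0)
JNZ L0: not taken
R0=16%9=7
halt.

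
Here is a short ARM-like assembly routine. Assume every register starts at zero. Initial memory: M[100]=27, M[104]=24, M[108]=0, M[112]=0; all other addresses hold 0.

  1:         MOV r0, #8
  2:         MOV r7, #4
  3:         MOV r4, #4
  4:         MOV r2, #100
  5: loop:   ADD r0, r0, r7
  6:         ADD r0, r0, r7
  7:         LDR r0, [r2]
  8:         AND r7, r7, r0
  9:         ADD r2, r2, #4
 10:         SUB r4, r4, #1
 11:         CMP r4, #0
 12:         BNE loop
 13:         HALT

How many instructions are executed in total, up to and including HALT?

37

after MOV r0, #8: r0=8
after MOV r7, #4: r7=4
after MOV r4, #4: r4=4
after MOV r2, #100: r2=100
after ADD r0, r0, r7: r0=8+4=12
after ADD r0, r0, r7: r0=12+4=16
after LDR r0, [r2]: r0=M[100]=27
after AND r7, r7, r0: r7=4&27=0
after ADD r2, r2, #4: r2=100+4=104
after SUB r4, r4, #1: r4=4-1=3
CMP r4, #0  (cmp 3,0)
BNE loop: taken
after ADD r0, r0, r7: r0=27+0=27
after ADD r0, r0, r7: r0=27+0=27
after LDR r0, [r2]: r0=M[104]=24
after AND r7, r7, r0: r7=0&24=0
after ADD r2, r2, #4: r2=104+4=108
after SUB r4, r4, #1: r4=3-1=2
CMP r4, #0  (cmp 2,0)
BNE loop: taken
after ADD r0, r0, r7: r0=24+0=24
after ADD r0, r0, r7: r0=24+0=24
after LDR r0, [r2]: r0=M[108]=0
after AND r7, r7, r0: r7=0&0=0
after ADD r2, r2, #4: r2=108+4=112
after SUB r4, r4, #1: r4=2-1=1
CMP r4, #0  (cmp 1,0)
BNE loop: taken
after ADD r0, r0, r7: r0=0+0=0
after ADD r0, r0, r7: r0=0+0=0
after LDR r0, [r2]: r0=M[112]=0
after AND r7, r7, r0: r7=0&0=0
after ADD r2, r2, #4: r2=112+4=116
after SUB r4, r4, #1: r4=1-1=0
CMP r4, #0  (cmp 0,0)
BNE loop: not taken
halt.
Total executed instructions: 37.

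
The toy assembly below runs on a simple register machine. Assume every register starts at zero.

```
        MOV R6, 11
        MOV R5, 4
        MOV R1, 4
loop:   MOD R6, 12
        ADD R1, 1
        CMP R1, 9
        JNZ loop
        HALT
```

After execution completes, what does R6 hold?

after MOV R6, 11: R6=11
after MOV R5, 4: R5=4
after MOV R1, 4: R1=4
after MOD R6, 12: R6=11%12=11
after ADD R1, 1: R1=4+1=5
CMP R1, 9  (cmp 5,9)
JNZ loop: taken
after MOD R6, 12: R6=11%12=11
after ADD R1, 1: R1=5+1=6
CMP R1, 9  (cmp 6,9)
JNZ loop: taken
after MOD R6, 12: R6=11%12=11
after ADD R1, 1: R1=6+1=7
CMP R1, 9  (cmp 7,9)
JNZ loop: taken
after MOD R6, 12: R6=11%12=11
after ADD R1, 1: R1=7+1=8
CMP R1, 9  (cmp 8,9)
JNZ loop: taken
after MOD R6, 12: R6=11%12=11
after ADD R1, 1: R1=8+1=9
CMP R1, 9  (cmp 9,9)
JNZ loop: not taken
halt.

11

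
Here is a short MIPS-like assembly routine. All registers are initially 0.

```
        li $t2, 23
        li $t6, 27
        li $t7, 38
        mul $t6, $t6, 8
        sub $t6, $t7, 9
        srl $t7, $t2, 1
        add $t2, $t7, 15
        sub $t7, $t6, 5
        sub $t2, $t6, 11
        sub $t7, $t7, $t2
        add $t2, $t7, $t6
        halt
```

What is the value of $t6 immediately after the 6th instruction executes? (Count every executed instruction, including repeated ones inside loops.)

li $t2, 23 → $t2=23
li $t6, 27 → $t6=27
li $t7, 38 → $t7=38
mul $t6, $t6, 8 → $t6=27*8=216
sub $t6, $t7, 9 → $t6=38-9=29
srl $t7, $t2, 1 → $t7=23>>1=11
After step 6: $t6 = 29.

29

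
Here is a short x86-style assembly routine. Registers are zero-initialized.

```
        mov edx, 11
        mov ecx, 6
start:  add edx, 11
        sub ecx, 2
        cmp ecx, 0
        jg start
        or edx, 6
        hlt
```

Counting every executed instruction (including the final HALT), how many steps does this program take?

16

after mov edx, 11: edx=11
after mov ecx, 6: ecx=6
after add edx, 11: edx=11+11=22
after sub ecx, 2: ecx=6-2=4
cmp ecx, 0  (cmp 4,0)
jg start: taken
after add edx, 11: edx=22+11=33
after sub ecx, 2: ecx=4-2=2
cmp ecx, 0  (cmp 2,0)
jg start: taken
after add edx, 11: edx=33+11=44
after sub ecx, 2: ecx=2-2=0
cmp ecx, 0  (cmp 0,0)
jg start: not taken
after or edx, 6: edx=44|6=46
halt.
Total executed instructions: 16.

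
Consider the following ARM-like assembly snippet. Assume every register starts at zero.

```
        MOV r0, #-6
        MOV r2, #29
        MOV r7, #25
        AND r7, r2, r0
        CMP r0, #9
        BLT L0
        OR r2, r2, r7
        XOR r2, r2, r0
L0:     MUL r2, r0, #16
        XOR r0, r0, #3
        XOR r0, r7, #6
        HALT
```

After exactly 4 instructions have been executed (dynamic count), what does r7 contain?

after MOV r0, #-6: r0=-6
after MOV r2, #29: r2=29
after MOV r7, #25: r7=25
after AND r7, r2, r0: r7=29&(-6)=24
After step 4: r7 = 24.

24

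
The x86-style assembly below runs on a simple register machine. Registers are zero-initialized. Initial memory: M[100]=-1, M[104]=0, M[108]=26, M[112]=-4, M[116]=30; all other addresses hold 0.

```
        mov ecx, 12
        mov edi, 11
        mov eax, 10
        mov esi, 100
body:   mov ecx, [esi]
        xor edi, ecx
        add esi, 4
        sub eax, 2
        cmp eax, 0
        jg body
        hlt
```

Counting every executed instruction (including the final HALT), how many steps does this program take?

mov ecx, 12 → ecx=12
mov edi, 11 → edi=11
mov eax, 10 → eax=10
mov esi, 100 → esi=100
mov ecx, [esi] → ecx=M[100]=-1
xor edi, ecx → edi=11^(-1)=-12
add esi, 4 → esi=100+4=104
sub eax, 2 → eax=10-2=8
cmp eax, 0  (cmp 8,0)
jg body: taken
mov ecx, [esi] → ecx=M[104]=0
xor edi, ecx → edi=(-12)^0=-12
add esi, 4 → esi=104+4=108
sub eax, 2 → eax=8-2=6
cmp eax, 0  (cmp 6,0)
jg body: taken
mov ecx, [esi] → ecx=M[108]=26
xor edi, ecx → edi=(-12)^26=-18
add esi, 4 → esi=108+4=112
sub eax, 2 → eax=6-2=4
cmp eax, 0  (cmp 4,0)
jg body: taken
mov ecx, [esi] → ecx=M[112]=-4
xor edi, ecx → edi=(-18)^(-4)=18
add esi, 4 → esi=112+4=116
sub eax, 2 → eax=4-2=2
cmp eax, 0  (cmp 2,0)
jg body: taken
mov ecx, [esi] → ecx=M[116]=30
xor edi, ecx → edi=18^30=12
add esi, 4 → esi=116+4=120
sub eax, 2 → eax=2-2=0
cmp eax, 0  (cmp 0,0)
jg body: not taken
halt.
Total executed instructions: 35.

35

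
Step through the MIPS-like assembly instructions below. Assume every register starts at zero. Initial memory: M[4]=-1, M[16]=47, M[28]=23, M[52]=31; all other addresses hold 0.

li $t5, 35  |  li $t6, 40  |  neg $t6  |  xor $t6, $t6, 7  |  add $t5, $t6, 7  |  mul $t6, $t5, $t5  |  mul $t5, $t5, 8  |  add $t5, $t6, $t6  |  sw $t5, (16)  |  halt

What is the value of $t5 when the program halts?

1352

$t5=35
$t6=40
$t6=-(40)=-40
$t6=(-40)^7=-33
$t5=(-33)+7=-26
$t6=(-26)*(-26)=676
$t5=(-26)*8=-208
$t5=676+676=1352
sw $t5, (16) → M[16]=1352
halt.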